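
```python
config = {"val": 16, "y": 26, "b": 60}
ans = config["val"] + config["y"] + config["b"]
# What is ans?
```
Trace:
  config={'val': 16, 'y': 26, 'b': 60}
  config={'val': 16, 'y': 26, 'b': 60}, ans=102

Final answer: 102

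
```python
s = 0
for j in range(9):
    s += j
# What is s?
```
Trace:
  s=0
  s=0, j=0
  s=1, j=1
  s=3, j=2
  s=6, j=3
  s=10, j=4
  s=15, j=5
  s=21, j=6
  s=28, j=7
  s=36, j=8

Final answer: 36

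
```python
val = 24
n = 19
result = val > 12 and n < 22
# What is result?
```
Trace:
  val=24
  val=24, n=19
  val=24, n=19, result=True

Final answer: True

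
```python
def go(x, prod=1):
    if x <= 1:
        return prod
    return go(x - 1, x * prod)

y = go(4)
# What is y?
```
Call trace:
go(x=4, prod=1)
  go(x=3, prod=4)
    go(x=2, prod=12)
      go(x=1, prod=24)
      -> return 24
    -> return 24
  -> return 24
-> return 24

Final answer: 24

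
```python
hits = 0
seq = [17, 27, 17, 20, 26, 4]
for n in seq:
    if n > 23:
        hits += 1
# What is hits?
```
Trace:
  hits=0
  hits=0, n=17
  hits=1, n=27
  hits=1, n=17
  hits=1, n=20
  hits=2, n=26
  hits=2, n=4

Final answer: 2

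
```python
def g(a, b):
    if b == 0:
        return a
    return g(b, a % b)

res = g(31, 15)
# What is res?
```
Call trace:
g(a=31, b=15)
  g(a=15, b=1)
    g(a=1, b=0)
    -> return 1
  -> return 1
-> return 1

Final answer: 1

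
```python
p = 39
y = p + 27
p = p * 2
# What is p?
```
Trace:
  p=39
  p=39, y=66
  p=78, y=66

Final answer: 78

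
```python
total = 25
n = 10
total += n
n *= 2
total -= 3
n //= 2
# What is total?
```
Trace:
  total=25
  total=25, n=10
  total=35, n=10
  total=35, n=20
  total=32, n=20
  total=32, n=10

Final answer: 32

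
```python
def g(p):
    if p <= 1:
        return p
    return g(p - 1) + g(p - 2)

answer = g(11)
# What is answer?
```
Call trace (a repeated sub-call is expanded the first time; later identical calls just restate its return value):
g(p=11)
  g(p=10)
    g(p=9)
      g(p=8)
        g(p=7)
          g(p=6)
            g(p=5)
              g(p=4)
                g(p=3)
                  g(p=2)
                    g(p=1)
                    -> return 1
                    g(p=0)
                    -> return 0
                  -> return 1
                  g(p=1)
                  -> return 1
                -> return 2
                g(p=2) -> return 1  (same call as traced above)
              -> return 3
              g(p=3) -> return 2  (same call as traced above)
            -> return 5
            g(p=4) -> return 3  (same call as traced above)
          -> return 8
          g(p=5) -> return 5  (same call as traced above)
        -> return 13
        g(p=6) -> return 8  (same call as traced above)
      -> return 21
      g(p=7) -> return 13  (same call as traced above)
    -> return 34
    g(p=8) -> return 21  (same call as traced above)
  -> return 55
  g(p=9) -> return 34  (same call as traced above)
-> return 89

Final answer: 89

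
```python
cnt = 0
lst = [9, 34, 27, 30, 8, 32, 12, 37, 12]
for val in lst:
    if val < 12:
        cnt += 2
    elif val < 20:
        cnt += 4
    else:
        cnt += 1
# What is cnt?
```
Trace:
  cnt=0
  cnt=2, val=9
  cnt=3, val=34
  cnt=4, val=27
  cnt=5, val=30
  cnt=7, val=8
  cnt=8, val=32
  cnt=12, val=12
  cnt=13, val=37
  cnt=17, val=12

Final answer: 17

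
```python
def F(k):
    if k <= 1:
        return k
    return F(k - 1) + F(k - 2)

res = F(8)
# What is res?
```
Call trace (a repeated sub-call is expanded the first time; later identical calls just restate its return value):
F(k=8)
  F(k=7)
    F(k=6)
      F(k=5)
        F(k=4)
          F(k=3)
            F(k=2)
              F(k=1)
              -> return 1
              F(k=0)
              -> return 0
            -> return 1
            F(k=1)
            -> return 1
          -> return 2
          F(k=2) -> return 1  (same call as traced above)
        -> return 3
        F(k=3) -> return 2  (same call as traced above)
      -> return 5
      F(k=4) -> return 3  (same call as traced above)
    -> return 8
    F(k=5) -> return 5  (same call as traced above)
  -> return 13
  F(k=6) -> return 8  (same call as traced above)
-> return 21

Final answer: 21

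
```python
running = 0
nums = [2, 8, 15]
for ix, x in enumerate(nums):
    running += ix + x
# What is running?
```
Trace:
  running=0
  running=2, ix=0, x=2
  running=11, ix=1, x=8
  running=28, ix=2, x=15

Final answer: 28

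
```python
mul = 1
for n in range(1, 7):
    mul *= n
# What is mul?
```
Trace:
  mul=1
  mul=1, n=1
  mul=2, n=2
  mul=6, n=3
  mul=24, n=4
  mul=120, n=5
  mul=720, n=6

Final answer: 720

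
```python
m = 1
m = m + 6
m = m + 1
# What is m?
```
Trace:
  m=1
  m=7
  m=8

Final answer: 8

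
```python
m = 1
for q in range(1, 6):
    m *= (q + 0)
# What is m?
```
Trace:
  m=1
  m=1, q=1
  m=2, q=2
  m=6, q=3
  m=24, q=4
  m=120, q=5

Final answer: 120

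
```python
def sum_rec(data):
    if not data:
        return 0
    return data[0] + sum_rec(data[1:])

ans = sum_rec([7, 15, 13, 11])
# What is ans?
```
Call trace:
sum_rec(data=[7, 15, 13, 11])
  sum_rec(data=[15, 13, 11])
    sum_rec(data=[13, 11])
      sum_rec(data=[11])
        sum_rec(data=[])
        -> return 0
      -> return 11
    -> return 24
  -> return 39
-> return 46

Final answer: 46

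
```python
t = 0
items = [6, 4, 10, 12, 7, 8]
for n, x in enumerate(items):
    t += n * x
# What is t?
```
Trace:
  t=0
  t=0, n=0, x=6
  t=4, n=1, x=4
  t=24, n=2, x=10
  t=60, n=3, x=12
  t=88, n=4, x=7
  t=128, n=5, x=8

Final answer: 128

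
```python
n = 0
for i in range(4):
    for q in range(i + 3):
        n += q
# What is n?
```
Trace:
  n=0
  n=0, i=0, q=0
  n=1, i=0, q=1
  n=3, i=0, q=2
  n=3, i=1, q=0
  n=4, i=1, q=1
  n=6, i=1, q=2
  n=9, i=1, q=3
  n=9, i=2, q=0
  n=10, i=2, q=1
  n=12, i=2, q=2
  n=15, i=2, q=3
  n=19, i=2, q=4
  n=19, i=3, q=0
  n=20, i=3, q=1
  n=22, i=3, q=2
  n=25, i=3, q=3
  n=29, i=3, q=4
  n=34, i=3, q=5

Final answer: 34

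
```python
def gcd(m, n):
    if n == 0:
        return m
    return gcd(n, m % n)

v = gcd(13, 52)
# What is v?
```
Call trace:
gcd(m=13, n=52)
  gcd(m=52, n=13)
    gcd(m=13, n=0)
    -> return 13
  -> return 13
-> return 13

Final answer: 13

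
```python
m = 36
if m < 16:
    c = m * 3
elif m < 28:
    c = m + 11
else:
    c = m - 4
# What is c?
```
Trace:
  m=36
  m=36, c=32

Final answer: 32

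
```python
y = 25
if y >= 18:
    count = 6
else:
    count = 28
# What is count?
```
Trace:
  y=25
  y=25, count=6

Final answer: 6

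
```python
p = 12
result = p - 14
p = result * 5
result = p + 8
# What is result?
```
Trace:
  p=12
  p=12, result=-2
  p=-10, result=-2
  p=-10, result=-2

Final answer: -2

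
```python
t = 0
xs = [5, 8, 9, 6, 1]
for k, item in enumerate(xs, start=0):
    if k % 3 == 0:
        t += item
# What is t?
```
Trace:
  t=0
  t=5, k=0, item=5
  t=5, k=1, item=8
  t=5, k=2, item=9
  t=11, k=3, item=6
  t=11, k=4, item=1

Final answer: 11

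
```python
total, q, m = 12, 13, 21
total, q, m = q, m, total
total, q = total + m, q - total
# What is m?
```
Trace:
  total=12, q=13, m=21
  total=13, q=21, m=12
  total=25, q=8, m=12

Final answer: 12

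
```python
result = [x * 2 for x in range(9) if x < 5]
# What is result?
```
Trace:
  x=0
  x=1
  x=2
  x=3
  x=4
  x=5
  x=6
  x=7
  x=8
  result=[0, 2, 4, 6, 8]

Final answer: [0, 2, 4, 6, 8]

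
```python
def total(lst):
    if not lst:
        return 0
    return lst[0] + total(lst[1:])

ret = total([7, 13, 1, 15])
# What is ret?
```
Call trace:
total(lst=[7, 13, 1, 15])
  total(lst=[13, 1, 15])
    total(lst=[1, 15])
      total(lst=[15])
        total(lst=[])
        -> return 0
      -> return 15
    -> return 16
  -> return 29
-> return 36

Final answer: 36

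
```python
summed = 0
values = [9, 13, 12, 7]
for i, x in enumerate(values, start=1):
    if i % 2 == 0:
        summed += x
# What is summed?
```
Trace:
  summed=0
  summed=0, i=1, x=9
  summed=13, i=2, x=13
  summed=13, i=3, x=12
  summed=20, i=4, x=7

Final answer: 20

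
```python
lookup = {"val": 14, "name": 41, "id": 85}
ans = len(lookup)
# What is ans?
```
Trace:
  lookup={'val': 14, 'name': 41, 'id': 85}
  lookup={'val': 14, 'name': 41, 'id': 85}, ans=3

Final answer: 3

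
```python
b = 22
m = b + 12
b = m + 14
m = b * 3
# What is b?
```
Trace:
  b=22
  b=22, m=34
  b=48, m=34
  b=48, m=144

Final answer: 48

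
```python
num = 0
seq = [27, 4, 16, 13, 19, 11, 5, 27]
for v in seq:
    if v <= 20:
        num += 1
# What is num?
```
Trace:
  num=0
  num=0, v=27
  num=1, v=4
  num=2, v=16
  num=3, v=13
  num=4, v=19
  num=5, v=11
  num=6, v=5
  num=6, v=27

Final answer: 6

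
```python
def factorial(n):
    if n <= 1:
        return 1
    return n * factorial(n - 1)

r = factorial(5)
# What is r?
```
Call trace:
factorial(n=5)
  factorial(n=4)
    factorial(n=3)
      factorial(n=2)
        factorial(n=1)
        -> return 1
      -> return 2
    -> return 6
  -> return 24
-> return 120

Final answer: 120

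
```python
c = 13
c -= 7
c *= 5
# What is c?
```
Trace:
  c=13
  c=6
  c=30

Final answer: 30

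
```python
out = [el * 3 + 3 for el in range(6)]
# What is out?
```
Trace:
  el=0
  el=1
  el=2
  el=3
  el=4
  el=5
  out=[3, 6, 9, 12, 15, 18]

Final answer: [3, 6, 9, 12, 15, 18]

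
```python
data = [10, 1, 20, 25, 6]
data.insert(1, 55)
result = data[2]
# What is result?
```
Trace:
  data=[10, 1, 20, 25, 6]
  data=[10, 55, 1, 20, 25, 6]
  data=[10, 55, 1, 20, 25, 6], result=1

Final answer: 1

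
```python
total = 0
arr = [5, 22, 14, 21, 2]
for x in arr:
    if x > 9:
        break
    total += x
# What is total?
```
Trace:
  total=0
  total=5, x=5
  total=5, x=22

Final answer: 5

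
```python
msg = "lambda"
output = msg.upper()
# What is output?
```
Trace:
  msg='lambda'
  msg='lambda', output='LAMBDA'

Final answer: 'LAMBDA'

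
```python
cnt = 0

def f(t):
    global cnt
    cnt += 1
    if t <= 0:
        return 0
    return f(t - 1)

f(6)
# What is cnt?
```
Call trace:
f(t=6)
  f(t=5)
    f(t=4)
      f(t=3)
        f(t=2)
          f(t=1)
            f(t=0)
            -> return 0
          -> return 0
        -> return 0
      -> return 0
    -> return 0
  -> return 0
-> return 0

cnt is incremented once per call. f is entered once for each t = 6, 5, 4, 3, 2, 1, 0 (the t <= 0 call returns without recursing), i.e. 6 + 1 calls.
cnt = 7

Final answer: 7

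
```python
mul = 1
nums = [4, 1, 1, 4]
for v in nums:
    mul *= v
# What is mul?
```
Trace:
  mul=1
  mul=4, v=4
  mul=4, v=1
  mul=4, v=1
  mul=16, v=4

Final answer: 16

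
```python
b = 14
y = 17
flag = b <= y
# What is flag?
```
Trace:
  b=14
  b=14, y=17
  b=14, y=17, flag=True

Final answer: True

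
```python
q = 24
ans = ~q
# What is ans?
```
Trace:
  q=24
  q=24, ans=-25

Final answer: -25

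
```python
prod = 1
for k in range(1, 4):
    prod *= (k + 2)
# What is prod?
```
Trace:
  prod=1
  prod=3, k=1
  prod=12, k=2
  prod=60, k=3

Final answer: 60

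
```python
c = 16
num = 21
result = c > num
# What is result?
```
Trace:
  c=16
  c=16, num=21
  c=16, num=21, result=False

Final answer: False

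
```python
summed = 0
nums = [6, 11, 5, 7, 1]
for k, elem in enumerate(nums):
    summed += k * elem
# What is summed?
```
Trace:
  summed=0
  summed=0, k=0, elem=6
  summed=11, k=1, elem=11
  summed=21, k=2, elem=5
  summed=42, k=3, elem=7
  summed=46, k=4, elem=1

Final answer: 46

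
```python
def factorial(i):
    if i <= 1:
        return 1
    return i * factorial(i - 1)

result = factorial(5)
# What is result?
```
Call trace:
factorial(i=5)
  factorial(i=4)
    factorial(i=3)
      factorial(i=2)
        factorial(i=1)
        -> return 1
      -> return 2
    -> return 6
  -> return 24
-> return 120

Final answer: 120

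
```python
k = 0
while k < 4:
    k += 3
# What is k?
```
Trace:
  k=0
  k=3
  k=6

Final answer: 6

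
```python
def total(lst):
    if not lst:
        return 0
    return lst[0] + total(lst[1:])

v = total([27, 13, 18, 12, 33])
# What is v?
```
Call trace:
total(lst=[27, 13, 18, 12, 33])
  total(lst=[13, 18, 12, 33])
    total(lst=[18, 12, 33])
      total(lst=[12, 33])
        total(lst=[33])
          total(lst=[])
          -> return 0
        -> return 33
      -> return 45
    -> return 63
  -> return 76
-> return 103

Final answer: 103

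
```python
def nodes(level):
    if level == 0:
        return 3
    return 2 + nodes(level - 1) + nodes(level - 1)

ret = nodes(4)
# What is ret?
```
Call trace (a repeated sub-call is expanded the first time; later identical calls just restate its return value):
nodes(level=4)
  nodes(level=3)
    nodes(level=2)
      nodes(level=1)
        nodes(level=0)
        -> return 3
        nodes(level=0)
        -> return 3
      -> return 8
      nodes(level=1) -> return 8  (same call as traced above)
    -> return 18
    nodes(level=2) -> return 18  (same call as traced above)
  -> return 38
  nodes(level=3) -> return 38  (same call as traced above)
-> return 78

Final answer: 78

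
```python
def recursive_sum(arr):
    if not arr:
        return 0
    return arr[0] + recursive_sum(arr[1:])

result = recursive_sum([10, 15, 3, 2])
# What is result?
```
Call trace:
recursive_sum(arr=[10, 15, 3, 2])
  recursive_sum(arr=[15, 3, 2])
    recursive_sum(arr=[3, 2])
      recursive_sum(arr=[2])
        recursive_sum(arr=[])
        -> return 0
      -> return 2
    -> return 5
  -> return 20
-> return 30

Final answer: 30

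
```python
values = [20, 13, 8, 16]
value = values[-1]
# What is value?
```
Trace:
  values=[20, 13, 8, 16]
  values=[20, 13, 8, 16], value=16

Final answer: 16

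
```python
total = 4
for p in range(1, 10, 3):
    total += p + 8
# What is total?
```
Trace:
  total=4
  total=13, p=1
  total=25, p=4
  total=40, p=7

Final answer: 40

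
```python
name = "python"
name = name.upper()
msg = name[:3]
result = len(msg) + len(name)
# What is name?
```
Trace:
  name='python'
  name='PYTHON'
  name='PYTHON', msg='PYT'
  name='PYTHON', msg='PYT', result=9

Final answer: 'PYTHON'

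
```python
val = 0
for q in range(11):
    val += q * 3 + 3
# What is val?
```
Trace:
  val=0
  val=3, q=0
  val=9, q=1
  val=18, q=2
  val=30, q=3
  val=45, q=4
  val=63, q=5
  val=84, q=6
  val=108, q=7
  val=135, q=8
  val=165, q=9
  val=198, q=10

Final answer: 198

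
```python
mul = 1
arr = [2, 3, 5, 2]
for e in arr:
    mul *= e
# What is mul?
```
Trace:
  mul=1
  mul=2, e=2
  mul=6, e=3
  mul=30, e=5
  mul=60, e=2

Final answer: 60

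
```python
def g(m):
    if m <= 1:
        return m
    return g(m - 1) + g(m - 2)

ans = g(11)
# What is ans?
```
Call trace (a repeated sub-call is expanded the first time; later identical calls just restate its return value):
g(m=11)
  g(m=10)
    g(m=9)
      g(m=8)
        g(m=7)
          g(m=6)
            g(m=5)
              g(m=4)
                g(m=3)
                  g(m=2)
                    g(m=1)
                    -> return 1
                    g(m=0)
                    -> return 0
                  -> return 1
                  g(m=1)
                  -> return 1
                -> return 2
                g(m=2) -> return 1  (same call as traced above)
              -> return 3
              g(m=3) -> return 2  (same call as traced above)
            -> return 5
            g(m=4) -> return 3  (same call as traced above)
          -> return 8
          g(m=5) -> return 5  (same call as traced above)
        -> return 13
        g(m=6) -> return 8  (same call as traced above)
      -> return 21
      g(m=7) -> return 13  (same call as traced above)
    -> return 34
    g(m=8) -> return 21  (same call as traced above)
  -> return 55
  g(m=9) -> return 34  (same call as traced above)
-> return 89

Final answer: 89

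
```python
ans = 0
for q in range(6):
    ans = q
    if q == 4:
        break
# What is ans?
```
Trace:
  ans=0
  ans=0, q=0
  ans=1, q=1
  ans=2, q=2
  ans=3, q=3
  ans=4, q=4

Final answer: 4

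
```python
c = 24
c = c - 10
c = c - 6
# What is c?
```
Trace:
  c=24
  c=14
  c=8

Final answer: 8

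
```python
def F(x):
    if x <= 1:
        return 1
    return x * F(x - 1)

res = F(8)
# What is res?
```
Call trace:
F(x=8)
  F(x=7)
    F(x=6)
      F(x=5)
        F(x=4)
          F(x=3)
            F(x=2)
              F(x=1)
              -> return 1
            -> return 2
          -> return 6
        -> return 24
      -> return 120
    -> return 720
  -> return 5040
-> return 40320

Final answer: 40320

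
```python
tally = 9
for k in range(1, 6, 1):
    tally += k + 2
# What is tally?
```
Trace:
  tally=9
  tally=12, k=1
  tally=16, k=2
  tally=21, k=3
  tally=27, k=4
  tally=34, k=5

Final answer: 34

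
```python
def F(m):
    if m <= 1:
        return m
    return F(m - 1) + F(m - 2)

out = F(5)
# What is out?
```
Call trace (a repeated sub-call is expanded the first time; later identical calls just restate its return value):
F(m=5)
  F(m=4)
    F(m=3)
      F(m=2)
        F(m=1)
        -> return 1
        F(m=0)
        -> return 0
      -> return 1
      F(m=1)
      -> return 1
    -> return 2
    F(m=2) -> return 1  (same call as traced above)
  -> return 3
  F(m=3) -> return 2  (same call as traced above)
-> return 5

Final answer: 5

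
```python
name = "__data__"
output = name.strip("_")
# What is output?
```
Trace:
  name='__data__'
  name='__data__', output='data'

Final answer: 'data'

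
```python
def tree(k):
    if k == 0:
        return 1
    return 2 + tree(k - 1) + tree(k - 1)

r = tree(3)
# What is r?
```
Call trace (a repeated sub-call is expanded the first time; later identical calls just restate its return value):
tree(k=3)
  tree(k=2)
    tree(k=1)
      tree(k=0)
      -> return 1
      tree(k=0)
      -> return 1
    -> return 4
    tree(k=1) -> return 4  (same call as traced above)
  -> return 10
  tree(k=2) -> return 10  (same call as traced above)
-> return 22

Final answer: 22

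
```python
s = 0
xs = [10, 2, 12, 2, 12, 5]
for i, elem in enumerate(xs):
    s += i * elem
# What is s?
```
Trace:
  s=0
  s=0, i=0, elem=10
  s=2, i=1, elem=2
  s=26, i=2, elem=12
  s=32, i=3, elem=2
  s=80, i=4, elem=12
  s=105, i=5, elem=5

Final answer: 105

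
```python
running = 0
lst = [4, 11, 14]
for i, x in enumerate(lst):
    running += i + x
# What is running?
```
Trace:
  running=0
  running=4, i=0, x=4
  running=16, i=1, x=11
  running=32, i=2, x=14

Final answer: 32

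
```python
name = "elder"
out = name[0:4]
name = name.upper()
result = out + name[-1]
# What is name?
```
Trace:
  name='elder'
  name='elder', out='elde'
  name='ELDER', out='elde'
  name='ELDER', out='elde', result='eldeR'

Final answer: 'ELDER'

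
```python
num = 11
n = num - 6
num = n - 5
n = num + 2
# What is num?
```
Trace:
  num=11
  num=11, n=5
  num=0, n=5
  num=0, n=2

Final answer: 0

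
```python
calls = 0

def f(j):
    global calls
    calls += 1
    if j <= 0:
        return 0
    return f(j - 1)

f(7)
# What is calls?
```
Call trace:
f(j=7)
  f(j=6)
    f(j=5)
      f(j=4)
        f(j=3)
          f(j=2)
            f(j=1)
              f(j=0)
              -> return 0
            -> return 0
          -> return 0
        -> return 0
      -> return 0
    -> return 0
  -> return 0
-> return 0

calls is incremented once per call. f is entered once for each j = 7, 6, 5, 4, 3, 2, 1, 0 (the j <= 0 call returns without recursing), i.e. 7 + 1 calls.
calls = 8

Final answer: 8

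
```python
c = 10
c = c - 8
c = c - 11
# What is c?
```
Trace:
  c=10
  c=2
  c=-9

Final answer: -9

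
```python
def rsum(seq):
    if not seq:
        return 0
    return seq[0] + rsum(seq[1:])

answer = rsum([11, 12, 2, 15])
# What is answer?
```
Call trace:
rsum(seq=[11, 12, 2, 15])
  rsum(seq=[12, 2, 15])
    rsum(seq=[2, 15])
      rsum(seq=[15])
        rsum(seq=[])
        -> return 0
      -> return 15
    -> return 17
  -> return 29
-> return 40

Final answer: 40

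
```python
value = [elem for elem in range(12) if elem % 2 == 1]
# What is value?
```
Trace:
  elem=0
  elem=1
  elem=2
  elem=3
  elem=4
  elem=5
  elem=6
  elem=7
  elem=8
  elem=9
  elem=10
  elem=11
  value=[1, 3, 5, 7, 9, 11]

Final answer: [1, 3, 5, 7, 9, 11]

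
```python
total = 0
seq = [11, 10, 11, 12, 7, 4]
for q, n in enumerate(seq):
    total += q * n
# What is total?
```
Trace:
  total=0
  total=0, q=0, n=11
  total=10, q=1, n=10
  total=32, q=2, n=11
  total=68, q=3, n=12
  total=96, q=4, n=7
  total=116, q=5, n=4

Final answer: 116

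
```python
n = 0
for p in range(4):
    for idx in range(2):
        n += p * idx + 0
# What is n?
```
Trace:
  n=0
  n=0, p=0, idx=0
  n=0, p=0, idx=1
  n=0, p=1, idx=0
  n=1, p=1, idx=1
  n=1, p=2, idx=0
  n=3, p=2, idx=1
  n=3, p=3, idx=0
  n=6, p=3, idx=1

Final answer: 6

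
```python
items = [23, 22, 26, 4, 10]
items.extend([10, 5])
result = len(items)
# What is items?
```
Trace:
  items=[23, 22, 26, 4, 10]
  items=[23, 22, 26, 4, 10, 10, 5]
  items=[23, 22, 26, 4, 10, 10, 5], result=7

Final answer: [23, 22, 26, 4, 10, 10, 5]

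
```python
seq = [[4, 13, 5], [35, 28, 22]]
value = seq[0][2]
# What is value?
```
Trace:
  seq=[[4, 13, 5], [35, 28, 22]]
  seq=[[4, 13, 5], [35, 28, 22]], value=5

Final answer: 5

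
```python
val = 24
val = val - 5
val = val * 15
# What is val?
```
Trace:
  val=24
  val=19
  val=285

Final answer: 285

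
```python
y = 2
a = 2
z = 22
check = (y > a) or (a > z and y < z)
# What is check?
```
Trace:
  y=2
  y=2, a=2
  y=2, a=2, z=22
  y=2, a=2, z=22, check=False

Final answer: False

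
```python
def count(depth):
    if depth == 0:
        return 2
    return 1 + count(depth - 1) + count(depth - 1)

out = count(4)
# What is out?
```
Call trace (a repeated sub-call is expanded the first time; later identical calls just restate its return value):
count(depth=4)
  count(depth=3)
    count(depth=2)
      count(depth=1)
        count(depth=0)
        -> return 2
        count(depth=0)
        -> return 2
      -> return 5
      count(depth=1) -> return 5  (same call as traced above)
    -> return 11
    count(depth=2) -> return 11  (same call as traced above)
  -> return 23
  count(depth=3) -> return 23  (same call as traced above)
-> return 47

Final answer: 47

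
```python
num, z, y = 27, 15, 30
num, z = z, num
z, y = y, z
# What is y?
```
Trace:
  num=27, z=15, y=30
  num=15, z=27, y=30
  num=15, z=30, y=27

Final answer: 27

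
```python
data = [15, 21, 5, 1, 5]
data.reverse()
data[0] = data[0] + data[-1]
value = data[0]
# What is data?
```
Trace:
  data=[15, 21, 5, 1, 5]
  data=[5, 1, 5, 21, 15]
  data=[20, 1, 5, 21, 15]
  data=[20, 1, 5, 21, 15], value=20

Final answer: [20, 1, 5, 21, 15]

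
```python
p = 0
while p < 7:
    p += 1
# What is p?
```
Trace:
  p=0
  p=1
  p=2
  p=3
  p=4
  p=5
  p=6
  p=7

Final answer: 7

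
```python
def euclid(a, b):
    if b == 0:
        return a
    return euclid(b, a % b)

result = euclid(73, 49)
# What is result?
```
Call trace:
euclid(a=73, b=49)
  euclid(a=49, b=24)
    euclid(a=24, b=1)
      euclid(a=1, b=0)
      -> return 1
    -> return 1
  -> return 1
-> return 1

Final answer: 1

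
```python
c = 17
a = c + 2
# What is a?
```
Trace:
  c=17
  c=17, a=19

Final answer: 19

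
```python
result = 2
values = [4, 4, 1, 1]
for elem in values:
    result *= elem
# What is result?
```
Trace:
  result=2
  result=8, elem=4
  result=32, elem=4
  result=32, elem=1
  result=32, elem=1

Final answer: 32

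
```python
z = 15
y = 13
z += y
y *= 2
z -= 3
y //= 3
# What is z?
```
Trace:
  z=15
  z=15, y=13
  z=28, y=13
  z=28, y=26
  z=25, y=26
  z=25, y=8

Final answer: 25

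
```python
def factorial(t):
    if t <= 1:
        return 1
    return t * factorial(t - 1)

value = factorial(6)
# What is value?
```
Call trace:
factorial(t=6)
  factorial(t=5)
    factorial(t=4)
      factorial(t=3)
        factorial(t=2)
          factorial(t=1)
          -> return 1
        -> return 2
      -> return 6
    -> return 24
  -> return 120
-> return 720

Final answer: 720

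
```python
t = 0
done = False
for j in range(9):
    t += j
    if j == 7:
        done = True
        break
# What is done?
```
Trace:
  t=0
  t=0, done=False
  t=0, done=False, j=0
  t=1, done=False, j=1
  t=3, done=False, j=2
  t=6, done=False, j=3
  t=10, done=False, j=4
  t=15, done=False, j=5
  t=21, done=False, j=6
  t=28, done=True, j=7

Final answer: True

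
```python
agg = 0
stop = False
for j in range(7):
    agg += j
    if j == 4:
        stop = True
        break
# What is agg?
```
Trace:
  agg=0
  agg=0, stop=False
  agg=0, stop=False, j=0
  agg=1, stop=False, j=1
  agg=3, stop=False, j=2
  agg=6, stop=False, j=3
  agg=10, stop=True, j=4

Final answer: 10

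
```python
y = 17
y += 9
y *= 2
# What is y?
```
Trace:
  y=17
  y=26
  y=52

Final answer: 52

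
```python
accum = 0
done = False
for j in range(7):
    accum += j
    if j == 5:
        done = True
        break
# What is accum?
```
Trace:
  accum=0
  accum=0, done=False
  accum=0, done=False, j=0
  accum=1, done=False, j=1
  accum=3, done=False, j=2
  accum=6, done=False, j=3
  accum=10, done=False, j=4
  accum=15, done=True, j=5

Final answer: 15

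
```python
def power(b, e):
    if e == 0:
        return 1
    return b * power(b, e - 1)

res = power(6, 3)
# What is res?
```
Call trace:
power(b=6, e=3)
  power(b=6, e=2)
    power(b=6, e=1)
      power(b=6, e=0)
      -> return 1
    -> return 6
  -> return 36
-> return 216

Final answer: 216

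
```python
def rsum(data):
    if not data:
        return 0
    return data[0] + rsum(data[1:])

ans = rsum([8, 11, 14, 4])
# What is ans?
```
Call trace:
rsum(data=[8, 11, 14, 4])
  rsum(data=[11, 14, 4])
    rsum(data=[14, 4])
      rsum(data=[4])
        rsum(data=[])
        -> return 0
      -> return 4
    -> return 18
  -> return 29
-> return 37

Final answer: 37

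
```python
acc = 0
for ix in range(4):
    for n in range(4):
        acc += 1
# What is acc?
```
Trace:
  acc=0
  acc=1, ix=0, n=0
  acc=2, ix=0, n=1
  acc=3, ix=0, n=2
  acc=4, ix=0, n=3
  acc=5, ix=1, n=0
  acc=6, ix=1, n=1
  acc=7, ix=1, n=2
  acc=8, ix=1, n=3
  acc=9, ix=2, n=0
  acc=10, ix=2, n=1
  acc=11, ix=2, n=2
  acc=12, ix=2, n=3
  acc=13, ix=3, n=0
  acc=14, ix=3, n=1
  acc=15, ix=3, n=2
  acc=16, ix=3, n=3

Final answer: 16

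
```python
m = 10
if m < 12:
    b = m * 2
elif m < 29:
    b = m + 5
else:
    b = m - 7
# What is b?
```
Trace:
  m=10
  m=10, b=20

Final answer: 20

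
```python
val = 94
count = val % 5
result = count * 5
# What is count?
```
Trace:
  val=94
  val=94, count=4
  val=94, count=4, result=20

Final answer: 4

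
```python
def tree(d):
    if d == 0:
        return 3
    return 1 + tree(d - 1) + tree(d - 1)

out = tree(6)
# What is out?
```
Call trace (a repeated sub-call is expanded the first time; later identical calls just restate its return value):
tree(d=6)
  tree(d=5)
    tree(d=4)
      tree(d=3)
        tree(d=2)
          tree(d=1)
            tree(d=0)
            -> return 3
            tree(d=0)
            -> return 3
          -> return 7
          tree(d=1) -> return 7  (same call as traced above)
        -> return 15
        tree(d=2) -> return 15  (same call as traced above)
      -> return 31
      tree(d=3) -> return 31  (same call as traced above)
    -> return 63
    tree(d=4) -> return 63  (same call as traced above)
  -> return 127
  tree(d=5) -> return 127  (same call as traced above)
-> return 255

Final answer: 255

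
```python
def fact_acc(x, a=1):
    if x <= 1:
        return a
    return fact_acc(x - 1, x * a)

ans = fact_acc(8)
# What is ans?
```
Call trace:
fact_acc(x=8, a=1)
  fact_acc(x=7, a=8)
    fact_acc(x=6, a=56)
      fact_acc(x=5, a=336)
        fact_acc(x=4, a=1680)
          fact_acc(x=3, a=6720)
            fact_acc(x=2, a=20160)
              fact_acc(x=1, a=40320)
              -> return 40320
            -> return 40320
          -> return 40320
        -> return 40320
      -> return 40320
    -> return 40320
  -> return 40320
-> return 40320

Final answer: 40320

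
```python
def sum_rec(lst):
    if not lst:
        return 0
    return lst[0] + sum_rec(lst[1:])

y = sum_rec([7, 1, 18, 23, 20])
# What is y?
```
Call trace:
sum_rec(lst=[7, 1, 18, 23, 20])
  sum_rec(lst=[1, 18, 23, 20])
    sum_rec(lst=[18, 23, 20])
      sum_rec(lst=[23, 20])
        sum_rec(lst=[20])
          sum_rec(lst=[])
          -> return 0
        -> return 20
      -> return 43
    -> return 61
  -> return 62
-> return 69

Final answer: 69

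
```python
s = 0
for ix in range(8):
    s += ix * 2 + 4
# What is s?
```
Trace:
  s=0
  s=4, ix=0
  s=10, ix=1
  s=18, ix=2
  s=28, ix=3
  s=40, ix=4
  s=54, ix=5
  s=70, ix=6
  s=88, ix=7

Final answer: 88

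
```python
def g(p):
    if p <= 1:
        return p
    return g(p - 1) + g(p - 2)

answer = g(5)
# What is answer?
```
Call trace (a repeated sub-call is expanded the first time; later identical calls just restate its return value):
g(p=5)
  g(p=4)
    g(p=3)
      g(p=2)
        g(p=1)
        -> return 1
        g(p=0)
        -> return 0
      -> return 1
      g(p=1)
      -> return 1
    -> return 2
    g(p=2) -> return 1  (same call as traced above)
  -> return 3
  g(p=3) -> return 2  (same call as traced above)
-> return 5

Final answer: 5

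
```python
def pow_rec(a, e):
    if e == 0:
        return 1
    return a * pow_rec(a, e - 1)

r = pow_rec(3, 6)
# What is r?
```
Call trace:
pow_rec(a=3, e=6)
  pow_rec(a=3, e=5)
    pow_rec(a=3, e=4)
      pow_rec(a=3, e=3)
        pow_rec(a=3, e=2)
          pow_rec(a=3, e=1)
            pow_rec(a=3, e=0)
            -> return 1
          -> return 3
        -> return 9
      -> return 27
    -> return 81
  -> return 243
-> return 729

Final answer: 729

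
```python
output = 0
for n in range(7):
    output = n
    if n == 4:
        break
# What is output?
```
Trace:
  output=0
  output=0, n=0
  output=1, n=1
  output=2, n=2
  output=3, n=3
  output=4, n=4

Final answer: 4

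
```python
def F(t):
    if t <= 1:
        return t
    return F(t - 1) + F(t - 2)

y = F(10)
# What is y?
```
Call trace (a repeated sub-call is expanded the first time; later identical calls just restate its return value):
F(t=10)
  F(t=9)
    F(t=8)
      F(t=7)
        F(t=6)
          F(t=5)
            F(t=4)
              F(t=3)
                F(t=2)
                  F(t=1)
                  -> return 1
                  F(t=0)
                  -> return 0
                -> return 1
                F(t=1)
                -> return 1
              -> return 2
              F(t=2) -> return 1  (same call as traced above)
            -> return 3
            F(t=3) -> return 2  (same call as traced above)
          -> return 5
          F(t=4) -> return 3  (same call as traced above)
        -> return 8
        F(t=5) -> return 5  (same call as traced above)
      -> return 13
      F(t=6) -> return 8  (same call as traced above)
    -> return 21
    F(t=7) -> return 13  (same call as traced above)
  -> return 34
  F(t=8) -> return 21  (same call as traced above)
-> return 55

Final answer: 55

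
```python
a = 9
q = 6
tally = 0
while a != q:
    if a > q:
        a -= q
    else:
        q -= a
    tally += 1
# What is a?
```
Trace:
  a=9
  a=9, q=6
  a=9, q=6, tally=0
  a=3, q=6, tally=1
  a=3, q=3, tally=2

Final answer: 3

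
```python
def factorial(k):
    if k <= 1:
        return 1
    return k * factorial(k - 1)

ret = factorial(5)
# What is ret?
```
Call trace:
factorial(k=5)
  factorial(k=4)
    factorial(k=3)
      factorial(k=2)
        factorial(k=1)
        -> return 1
      -> return 2
    -> return 6
  -> return 24
-> return 120

Final answer: 120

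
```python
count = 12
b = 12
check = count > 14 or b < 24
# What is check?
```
Trace:
  count=12
  count=12, b=12
  count=12, b=12, check=True

Final answer: True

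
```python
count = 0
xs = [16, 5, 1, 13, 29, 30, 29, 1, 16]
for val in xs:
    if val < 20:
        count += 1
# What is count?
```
Trace:
  count=0
  count=1, val=16
  count=2, val=5
  count=3, val=1
  count=4, val=13
  count=4, val=29
  count=4, val=30
  count=4, val=29
  count=5, val=1
  count=6, val=16

Final answer: 6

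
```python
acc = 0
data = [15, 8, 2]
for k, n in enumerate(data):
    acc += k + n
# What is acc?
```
Trace:
  acc=0
  acc=15, k=0, n=15
  acc=24, k=1, n=8
  acc=28, k=2, n=2

Final answer: 28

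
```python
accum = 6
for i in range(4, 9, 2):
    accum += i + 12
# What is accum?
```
Trace:
  accum=6
  accum=22, i=4
  accum=40, i=6
  accum=60, i=8

Final answer: 60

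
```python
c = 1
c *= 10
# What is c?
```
Trace:
  c=1
  c=10

Final answer: 10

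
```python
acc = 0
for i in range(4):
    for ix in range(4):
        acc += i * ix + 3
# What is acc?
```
Trace:
  acc=0
  acc=3, i=0, ix=0
  acc=6, i=0, ix=1
  acc=9, i=0, ix=2
  acc=12, i=0, ix=3
  acc=15, i=1, ix=0
  acc=19, i=1, ix=1
  acc=24, i=1, ix=2
  acc=30, i=1, ix=3
  acc=33, i=2, ix=0
  acc=38, i=2, ix=1
  acc=45, i=2, ix=2
  acc=54, i=2, ix=3
  acc=57, i=3, ix=0
  acc=63, i=3, ix=1
  acc=72, i=3, ix=2
  acc=84, i=3, ix=3

Final answer: 84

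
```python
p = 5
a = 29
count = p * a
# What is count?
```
Trace:
  p=5
  p=5, a=29
  p=5, a=29, count=145

Final answer: 145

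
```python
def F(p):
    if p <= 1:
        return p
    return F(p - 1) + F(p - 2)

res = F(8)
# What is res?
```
Call trace (a repeated sub-call is expanded the first time; later identical calls just restate its return value):
F(p=8)
  F(p=7)
    F(p=6)
      F(p=5)
        F(p=4)
          F(p=3)
            F(p=2)
              F(p=1)
              -> return 1
              F(p=0)
              -> return 0
            -> return 1
            F(p=1)
            -> return 1
          -> return 2
          F(p=2) -> return 1  (same call as traced above)
        -> return 3
        F(p=3) -> return 2  (same call as traced above)
      -> return 5
      F(p=4) -> return 3  (same call as traced above)
    -> return 8
    F(p=5) -> return 5  (same call as traced above)
  -> return 13
  F(p=6) -> return 8  (same call as traced above)
-> return 21

Final answer: 21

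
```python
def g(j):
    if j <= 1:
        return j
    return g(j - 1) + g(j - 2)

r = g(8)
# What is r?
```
Call trace (a repeated sub-call is expanded the first time; later identical calls just restate its return value):
g(j=8)
  g(j=7)
    g(j=6)
      g(j=5)
        g(j=4)
          g(j=3)
            g(j=2)
              g(j=1)
              -> return 1
              g(j=0)
              -> return 0
            -> return 1
            g(j=1)
            -> return 1
          -> return 2
          g(j=2) -> return 1  (same call as traced above)
        -> return 3
        g(j=3) -> return 2  (same call as traced above)
      -> return 5
      g(j=4) -> return 3  (same call as traced above)
    -> return 8
    g(j=5) -> return 5  (same call as traced above)
  -> return 13
  g(j=6) -> return 8  (same call as traced above)
-> return 21

Final answer: 21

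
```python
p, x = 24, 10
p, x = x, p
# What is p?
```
Trace:
  p=24, x=10
  p=10, x=24

Final answer: 10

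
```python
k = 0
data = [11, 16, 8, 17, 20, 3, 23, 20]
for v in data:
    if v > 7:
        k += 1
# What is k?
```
Trace:
  k=0
  k=1, v=11
  k=2, v=16
  k=3, v=8
  k=4, v=17
  k=5, v=20
  k=5, v=3
  k=6, v=23
  k=7, v=20

Final answer: 7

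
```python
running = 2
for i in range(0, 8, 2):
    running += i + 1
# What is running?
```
Trace:
  running=2
  running=3, i=0
  running=6, i=2
  running=11, i=4
  running=18, i=6

Final answer: 18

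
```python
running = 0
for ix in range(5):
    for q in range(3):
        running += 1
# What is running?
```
Trace:
  running=0
  running=1, ix=0, q=0
  running=2, ix=0, q=1
  running=3, ix=0, q=2
  running=4, ix=1, q=0
  running=5, ix=1, q=1
  running=6, ix=1, q=2
  running=7, ix=2, q=0
  running=8, ix=2, q=1
  running=9, ix=2, q=2
  running=10, ix=3, q=0
  running=11, ix=3, q=1
  running=12, ix=3, q=2
  running=13, ix=4, q=0
  running=14, ix=4, q=1
  running=15, ix=4, q=2

Final answer: 15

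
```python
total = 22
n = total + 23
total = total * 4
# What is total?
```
Trace:
  total=22
  total=22, n=45
  total=88, n=45

Final answer: 88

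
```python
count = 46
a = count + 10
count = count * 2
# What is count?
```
Trace:
  count=46
  count=46, a=56
  count=92, a=56

Final answer: 92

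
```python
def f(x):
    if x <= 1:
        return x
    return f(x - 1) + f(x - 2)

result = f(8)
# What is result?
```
Call trace (a repeated sub-call is expanded the first time; later identical calls just restate its return value):
f(x=8)
  f(x=7)
    f(x=6)
      f(x=5)
        f(x=4)
          f(x=3)
            f(x=2)
              f(x=1)
              -> return 1
              f(x=0)
              -> return 0
            -> return 1
            f(x=1)
            -> return 1
          -> return 2
          f(x=2) -> return 1  (same call as traced above)
        -> return 3
        f(x=3) -> return 2  (same call as traced above)
      -> return 5
      f(x=4) -> return 3  (same call as traced above)
    -> return 8
    f(x=5) -> return 5  (same call as traced above)
  -> return 13
  f(x=6) -> return 8  (same call as traced above)
-> return 21

Final answer: 21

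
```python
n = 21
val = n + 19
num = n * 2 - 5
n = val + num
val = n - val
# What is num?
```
Trace:
  n=21
  n=21, val=40
  n=21, val=40, num=37
  n=77, val=40, num=37
  n=77, val=37, num=37

Final answer: 37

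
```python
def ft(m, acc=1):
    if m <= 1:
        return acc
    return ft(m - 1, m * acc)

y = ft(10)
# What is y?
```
Call trace:
ft(m=10, acc=1)
  ft(m=9, acc=10)
    ft(m=8, acc=90)
      ft(m=7, acc=720)
        ft(m=6, acc=5040)
          ft(m=5, acc=30240)
            ft(m=4, acc=151200)
              ft(m=3, acc=604800)
                ft(m=2, acc=1814400)
                  ft(m=1, acc=3628800)
                  -> return 3628800
                -> return 3628800
              -> return 3628800
            -> return 3628800
          -> return 3628800
        -> return 3628800
      -> return 3628800
    -> return 3628800
  -> return 3628800
-> return 3628800

Final answer: 3628800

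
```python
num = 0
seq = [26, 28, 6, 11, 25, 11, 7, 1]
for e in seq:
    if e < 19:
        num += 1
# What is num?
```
Trace:
  num=0
  num=0, e=26
  num=0, e=28
  num=1, e=6
  num=2, e=11
  num=2, e=25
  num=3, e=11
  num=4, e=7
  num=5, e=1

Final answer: 5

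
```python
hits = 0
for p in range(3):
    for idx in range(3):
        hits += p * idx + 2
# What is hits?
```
Trace:
  hits=0
  hits=2, p=0, idx=0
  hits=4, p=0, idx=1
  hits=6, p=0, idx=2
  hits=8, p=1, idx=0
  hits=11, p=1, idx=1
  hits=15, p=1, idx=2
  hits=17, p=2, idx=0
  hits=21, p=2, idx=1
  hits=27, p=2, idx=2

Final answer: 27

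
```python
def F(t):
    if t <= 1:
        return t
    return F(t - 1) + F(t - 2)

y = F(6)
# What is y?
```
Call trace (a repeated sub-call is expanded the first time; later identical calls just restate its return value):
F(t=6)
  F(t=5)
    F(t=4)
      F(t=3)
        F(t=2)
          F(t=1)
          -> return 1
          F(t=0)
          -> return 0
        -> return 1
        F(t=1)
        -> return 1
      -> return 2
      F(t=2) -> return 1  (same call as traced above)
    -> return 3
    F(t=3) -> return 2  (same call as traced above)
  -> return 5
  F(t=4) -> return 3  (same call as traced above)
-> return 8

Final answer: 8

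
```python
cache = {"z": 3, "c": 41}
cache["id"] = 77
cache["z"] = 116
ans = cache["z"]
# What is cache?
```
Trace:
  cache={'z': 3, 'c': 41}
  cache={'z': 3, 'c': 41, 'id': 77}
  cache={'z': 116, 'c': 41, 'id': 77}
  cache={'z': 116, 'c': 41, 'id': 77}, ans=116

Final answer: {'z': 116, 'c': 41, 'id': 77}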